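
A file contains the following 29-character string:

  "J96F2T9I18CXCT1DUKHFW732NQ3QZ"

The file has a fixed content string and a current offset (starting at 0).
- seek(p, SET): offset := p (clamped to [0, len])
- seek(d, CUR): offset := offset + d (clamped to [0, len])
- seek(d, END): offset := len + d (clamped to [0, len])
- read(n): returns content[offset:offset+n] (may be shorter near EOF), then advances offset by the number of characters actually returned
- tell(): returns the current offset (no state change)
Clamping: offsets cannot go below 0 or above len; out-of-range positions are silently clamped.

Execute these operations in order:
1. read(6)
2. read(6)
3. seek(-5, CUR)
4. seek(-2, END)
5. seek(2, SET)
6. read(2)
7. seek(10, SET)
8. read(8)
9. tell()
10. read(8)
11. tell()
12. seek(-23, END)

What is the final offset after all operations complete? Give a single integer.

After 1 (read(6)): returned 'J96F2T', offset=6
After 2 (read(6)): returned '9I18CX', offset=12
After 3 (seek(-5, CUR)): offset=7
After 4 (seek(-2, END)): offset=27
After 5 (seek(2, SET)): offset=2
After 6 (read(2)): returned '6F', offset=4
After 7 (seek(10, SET)): offset=10
After 8 (read(8)): returned 'CXCT1DUK', offset=18
After 9 (tell()): offset=18
After 10 (read(8)): returned 'HFW732NQ', offset=26
After 11 (tell()): offset=26
After 12 (seek(-23, END)): offset=6

Answer: 6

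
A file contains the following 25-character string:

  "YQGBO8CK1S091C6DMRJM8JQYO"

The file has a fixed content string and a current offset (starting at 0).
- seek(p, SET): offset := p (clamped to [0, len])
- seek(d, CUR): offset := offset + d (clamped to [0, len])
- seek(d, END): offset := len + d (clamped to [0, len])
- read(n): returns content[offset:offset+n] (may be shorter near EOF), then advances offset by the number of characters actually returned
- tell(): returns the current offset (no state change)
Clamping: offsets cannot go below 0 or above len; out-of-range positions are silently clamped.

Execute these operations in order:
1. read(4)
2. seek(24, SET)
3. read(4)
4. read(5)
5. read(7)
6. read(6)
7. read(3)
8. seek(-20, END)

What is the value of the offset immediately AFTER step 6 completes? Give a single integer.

After 1 (read(4)): returned 'YQGB', offset=4
After 2 (seek(24, SET)): offset=24
After 3 (read(4)): returned 'O', offset=25
After 4 (read(5)): returned '', offset=25
After 5 (read(7)): returned '', offset=25
After 6 (read(6)): returned '', offset=25

Answer: 25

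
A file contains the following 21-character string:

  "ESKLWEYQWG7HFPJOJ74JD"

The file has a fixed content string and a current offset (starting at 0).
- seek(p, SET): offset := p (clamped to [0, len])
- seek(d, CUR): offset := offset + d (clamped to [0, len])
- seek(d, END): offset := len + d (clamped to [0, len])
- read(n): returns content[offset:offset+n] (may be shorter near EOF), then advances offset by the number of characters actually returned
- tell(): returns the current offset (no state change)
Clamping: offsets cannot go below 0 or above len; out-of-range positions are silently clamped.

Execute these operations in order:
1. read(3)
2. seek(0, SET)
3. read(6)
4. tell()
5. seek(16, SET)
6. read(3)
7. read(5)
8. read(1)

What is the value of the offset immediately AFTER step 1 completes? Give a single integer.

Answer: 3

Derivation:
After 1 (read(3)): returned 'ESK', offset=3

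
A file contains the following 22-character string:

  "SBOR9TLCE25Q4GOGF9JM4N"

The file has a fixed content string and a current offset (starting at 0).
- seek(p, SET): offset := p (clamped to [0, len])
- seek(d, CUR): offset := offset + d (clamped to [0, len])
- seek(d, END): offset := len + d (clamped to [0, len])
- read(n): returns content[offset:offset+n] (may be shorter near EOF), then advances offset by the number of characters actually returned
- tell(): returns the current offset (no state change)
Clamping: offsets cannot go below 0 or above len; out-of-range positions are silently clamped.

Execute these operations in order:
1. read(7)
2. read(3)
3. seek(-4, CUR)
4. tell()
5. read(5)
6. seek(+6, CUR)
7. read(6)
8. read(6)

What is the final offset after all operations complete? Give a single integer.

Answer: 22

Derivation:
After 1 (read(7)): returned 'SBOR9TL', offset=7
After 2 (read(3)): returned 'CE2', offset=10
After 3 (seek(-4, CUR)): offset=6
After 4 (tell()): offset=6
After 5 (read(5)): returned 'LCE25', offset=11
After 6 (seek(+6, CUR)): offset=17
After 7 (read(6)): returned '9JM4N', offset=22
After 8 (read(6)): returned '', offset=22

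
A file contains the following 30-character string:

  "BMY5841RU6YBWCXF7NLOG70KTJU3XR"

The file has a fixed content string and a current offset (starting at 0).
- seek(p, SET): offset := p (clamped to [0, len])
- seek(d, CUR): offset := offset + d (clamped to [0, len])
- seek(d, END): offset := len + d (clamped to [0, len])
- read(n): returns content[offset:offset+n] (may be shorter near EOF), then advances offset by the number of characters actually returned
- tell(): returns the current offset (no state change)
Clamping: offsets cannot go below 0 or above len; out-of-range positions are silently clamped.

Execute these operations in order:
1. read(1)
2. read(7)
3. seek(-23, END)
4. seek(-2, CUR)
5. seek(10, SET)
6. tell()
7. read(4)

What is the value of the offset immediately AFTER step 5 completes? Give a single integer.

Answer: 10

Derivation:
After 1 (read(1)): returned 'B', offset=1
After 2 (read(7)): returned 'MY5841R', offset=8
After 3 (seek(-23, END)): offset=7
After 4 (seek(-2, CUR)): offset=5
After 5 (seek(10, SET)): offset=10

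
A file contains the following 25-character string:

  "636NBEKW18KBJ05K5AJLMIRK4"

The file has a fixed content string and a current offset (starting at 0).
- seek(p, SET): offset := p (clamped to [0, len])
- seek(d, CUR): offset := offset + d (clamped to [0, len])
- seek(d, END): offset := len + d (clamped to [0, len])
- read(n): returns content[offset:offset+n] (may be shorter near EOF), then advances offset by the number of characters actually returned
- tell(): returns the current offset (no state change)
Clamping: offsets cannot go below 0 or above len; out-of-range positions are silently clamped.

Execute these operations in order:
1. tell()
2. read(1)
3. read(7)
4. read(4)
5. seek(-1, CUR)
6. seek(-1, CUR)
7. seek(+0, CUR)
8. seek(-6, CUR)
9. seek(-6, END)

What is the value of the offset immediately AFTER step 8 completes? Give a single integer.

After 1 (tell()): offset=0
After 2 (read(1)): returned '6', offset=1
After 3 (read(7)): returned '36NBEKW', offset=8
After 4 (read(4)): returned '18KB', offset=12
After 5 (seek(-1, CUR)): offset=11
After 6 (seek(-1, CUR)): offset=10
After 7 (seek(+0, CUR)): offset=10
After 8 (seek(-6, CUR)): offset=4

Answer: 4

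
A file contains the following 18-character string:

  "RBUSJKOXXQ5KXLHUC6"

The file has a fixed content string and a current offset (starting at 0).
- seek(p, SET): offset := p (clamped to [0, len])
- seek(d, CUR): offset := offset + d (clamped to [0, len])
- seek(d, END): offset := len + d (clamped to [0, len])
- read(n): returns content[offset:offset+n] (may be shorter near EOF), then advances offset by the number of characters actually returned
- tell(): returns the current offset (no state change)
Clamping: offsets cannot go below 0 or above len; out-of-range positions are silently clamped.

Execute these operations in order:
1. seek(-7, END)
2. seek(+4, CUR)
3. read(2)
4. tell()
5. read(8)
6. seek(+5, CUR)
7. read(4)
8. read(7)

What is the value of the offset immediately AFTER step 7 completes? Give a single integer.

After 1 (seek(-7, END)): offset=11
After 2 (seek(+4, CUR)): offset=15
After 3 (read(2)): returned 'UC', offset=17
After 4 (tell()): offset=17
After 5 (read(8)): returned '6', offset=18
After 6 (seek(+5, CUR)): offset=18
After 7 (read(4)): returned '', offset=18

Answer: 18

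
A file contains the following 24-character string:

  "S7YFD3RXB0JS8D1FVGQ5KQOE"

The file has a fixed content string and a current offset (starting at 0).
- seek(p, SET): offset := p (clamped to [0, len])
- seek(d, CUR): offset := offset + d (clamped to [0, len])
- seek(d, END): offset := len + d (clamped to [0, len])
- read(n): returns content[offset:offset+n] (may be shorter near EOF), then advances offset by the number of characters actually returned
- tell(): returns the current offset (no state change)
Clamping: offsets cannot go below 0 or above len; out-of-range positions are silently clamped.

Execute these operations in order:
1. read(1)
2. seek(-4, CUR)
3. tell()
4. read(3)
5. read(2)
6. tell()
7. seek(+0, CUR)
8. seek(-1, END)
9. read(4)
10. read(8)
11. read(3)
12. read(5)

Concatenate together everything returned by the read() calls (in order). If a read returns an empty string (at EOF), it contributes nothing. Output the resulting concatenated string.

Answer: SS7YFDE

Derivation:
After 1 (read(1)): returned 'S', offset=1
After 2 (seek(-4, CUR)): offset=0
After 3 (tell()): offset=0
After 4 (read(3)): returned 'S7Y', offset=3
After 5 (read(2)): returned 'FD', offset=5
After 6 (tell()): offset=5
After 7 (seek(+0, CUR)): offset=5
After 8 (seek(-1, END)): offset=23
After 9 (read(4)): returned 'E', offset=24
After 10 (read(8)): returned '', offset=24
After 11 (read(3)): returned '', offset=24
After 12 (read(5)): returned '', offset=24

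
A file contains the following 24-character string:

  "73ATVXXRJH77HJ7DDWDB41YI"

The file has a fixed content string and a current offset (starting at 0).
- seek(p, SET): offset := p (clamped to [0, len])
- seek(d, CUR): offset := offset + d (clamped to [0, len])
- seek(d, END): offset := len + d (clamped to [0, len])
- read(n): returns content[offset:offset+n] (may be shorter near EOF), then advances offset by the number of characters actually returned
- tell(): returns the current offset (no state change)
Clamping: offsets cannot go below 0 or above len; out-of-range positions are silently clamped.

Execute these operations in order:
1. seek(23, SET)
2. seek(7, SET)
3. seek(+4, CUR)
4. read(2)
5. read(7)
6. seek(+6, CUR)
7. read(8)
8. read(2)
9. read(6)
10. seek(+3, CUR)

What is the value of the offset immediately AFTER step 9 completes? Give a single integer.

After 1 (seek(23, SET)): offset=23
After 2 (seek(7, SET)): offset=7
After 3 (seek(+4, CUR)): offset=11
After 4 (read(2)): returned '7H', offset=13
After 5 (read(7)): returned 'J7DDWDB', offset=20
After 6 (seek(+6, CUR)): offset=24
After 7 (read(8)): returned '', offset=24
After 8 (read(2)): returned '', offset=24
After 9 (read(6)): returned '', offset=24

Answer: 24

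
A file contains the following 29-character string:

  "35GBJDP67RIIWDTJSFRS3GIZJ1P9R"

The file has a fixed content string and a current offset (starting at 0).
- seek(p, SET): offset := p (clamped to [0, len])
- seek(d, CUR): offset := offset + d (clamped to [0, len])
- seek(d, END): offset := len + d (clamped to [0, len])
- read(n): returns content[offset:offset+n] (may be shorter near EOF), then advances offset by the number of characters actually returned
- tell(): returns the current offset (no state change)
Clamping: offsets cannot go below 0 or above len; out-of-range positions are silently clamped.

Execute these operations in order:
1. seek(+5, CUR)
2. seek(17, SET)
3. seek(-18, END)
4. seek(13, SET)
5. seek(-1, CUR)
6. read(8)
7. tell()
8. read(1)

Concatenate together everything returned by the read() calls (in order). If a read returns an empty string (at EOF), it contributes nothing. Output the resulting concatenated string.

After 1 (seek(+5, CUR)): offset=5
After 2 (seek(17, SET)): offset=17
After 3 (seek(-18, END)): offset=11
After 4 (seek(13, SET)): offset=13
After 5 (seek(-1, CUR)): offset=12
After 6 (read(8)): returned 'WDTJSFRS', offset=20
After 7 (tell()): offset=20
After 8 (read(1)): returned '3', offset=21

Answer: WDTJSFRS3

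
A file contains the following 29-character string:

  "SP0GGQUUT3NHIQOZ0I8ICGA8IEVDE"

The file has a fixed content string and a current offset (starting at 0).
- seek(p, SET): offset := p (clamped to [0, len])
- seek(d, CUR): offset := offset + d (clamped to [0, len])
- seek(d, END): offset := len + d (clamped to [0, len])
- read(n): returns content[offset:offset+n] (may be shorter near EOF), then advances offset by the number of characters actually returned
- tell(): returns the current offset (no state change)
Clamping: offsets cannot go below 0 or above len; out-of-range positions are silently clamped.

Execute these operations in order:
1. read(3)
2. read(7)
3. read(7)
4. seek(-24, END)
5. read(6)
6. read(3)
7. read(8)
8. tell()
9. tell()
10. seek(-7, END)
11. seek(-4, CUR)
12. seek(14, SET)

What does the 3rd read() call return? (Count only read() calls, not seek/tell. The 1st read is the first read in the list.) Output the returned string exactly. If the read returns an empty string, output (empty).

Answer: NHIQOZ0

Derivation:
After 1 (read(3)): returned 'SP0', offset=3
After 2 (read(7)): returned 'GGQUUT3', offset=10
After 3 (read(7)): returned 'NHIQOZ0', offset=17
After 4 (seek(-24, END)): offset=5
After 5 (read(6)): returned 'QUUT3N', offset=11
After 6 (read(3)): returned 'HIQ', offset=14
After 7 (read(8)): returned 'OZ0I8ICG', offset=22
After 8 (tell()): offset=22
After 9 (tell()): offset=22
After 10 (seek(-7, END)): offset=22
After 11 (seek(-4, CUR)): offset=18
After 12 (seek(14, SET)): offset=14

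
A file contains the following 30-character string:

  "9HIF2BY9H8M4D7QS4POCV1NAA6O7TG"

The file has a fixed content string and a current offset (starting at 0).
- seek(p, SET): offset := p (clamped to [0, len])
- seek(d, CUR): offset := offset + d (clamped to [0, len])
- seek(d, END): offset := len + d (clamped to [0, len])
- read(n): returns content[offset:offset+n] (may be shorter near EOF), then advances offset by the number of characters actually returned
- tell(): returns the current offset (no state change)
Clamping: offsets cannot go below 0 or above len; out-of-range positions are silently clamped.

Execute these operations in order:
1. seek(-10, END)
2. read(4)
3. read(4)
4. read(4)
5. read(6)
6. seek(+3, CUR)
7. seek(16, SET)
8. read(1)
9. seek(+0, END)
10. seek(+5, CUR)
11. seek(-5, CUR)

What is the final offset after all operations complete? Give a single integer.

After 1 (seek(-10, END)): offset=20
After 2 (read(4)): returned 'V1NA', offset=24
After 3 (read(4)): returned 'A6O7', offset=28
After 4 (read(4)): returned 'TG', offset=30
After 5 (read(6)): returned '', offset=30
After 6 (seek(+3, CUR)): offset=30
After 7 (seek(16, SET)): offset=16
After 8 (read(1)): returned '4', offset=17
After 9 (seek(+0, END)): offset=30
After 10 (seek(+5, CUR)): offset=30
After 11 (seek(-5, CUR)): offset=25

Answer: 25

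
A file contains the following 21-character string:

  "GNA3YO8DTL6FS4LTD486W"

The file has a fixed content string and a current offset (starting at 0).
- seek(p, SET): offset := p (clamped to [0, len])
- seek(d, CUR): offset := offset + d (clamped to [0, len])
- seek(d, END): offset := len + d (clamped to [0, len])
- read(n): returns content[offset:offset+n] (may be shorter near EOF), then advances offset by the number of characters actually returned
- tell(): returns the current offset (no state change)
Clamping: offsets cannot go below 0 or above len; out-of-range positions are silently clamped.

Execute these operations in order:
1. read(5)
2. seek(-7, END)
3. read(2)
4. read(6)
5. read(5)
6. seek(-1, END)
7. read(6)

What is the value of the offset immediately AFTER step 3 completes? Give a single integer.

After 1 (read(5)): returned 'GNA3Y', offset=5
After 2 (seek(-7, END)): offset=14
After 3 (read(2)): returned 'LT', offset=16

Answer: 16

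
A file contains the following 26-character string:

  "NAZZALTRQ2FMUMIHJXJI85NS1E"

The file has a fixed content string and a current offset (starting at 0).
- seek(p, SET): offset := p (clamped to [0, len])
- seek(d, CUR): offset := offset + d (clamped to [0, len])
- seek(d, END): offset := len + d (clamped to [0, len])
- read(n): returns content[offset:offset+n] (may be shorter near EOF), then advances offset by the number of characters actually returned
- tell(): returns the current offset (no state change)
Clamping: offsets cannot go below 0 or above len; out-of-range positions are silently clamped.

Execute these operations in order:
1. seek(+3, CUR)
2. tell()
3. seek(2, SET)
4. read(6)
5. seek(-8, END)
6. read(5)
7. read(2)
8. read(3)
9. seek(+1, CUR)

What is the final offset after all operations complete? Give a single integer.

After 1 (seek(+3, CUR)): offset=3
After 2 (tell()): offset=3
After 3 (seek(2, SET)): offset=2
After 4 (read(6)): returned 'ZZALTR', offset=8
After 5 (seek(-8, END)): offset=18
After 6 (read(5)): returned 'JI85N', offset=23
After 7 (read(2)): returned 'S1', offset=25
After 8 (read(3)): returned 'E', offset=26
After 9 (seek(+1, CUR)): offset=26

Answer: 26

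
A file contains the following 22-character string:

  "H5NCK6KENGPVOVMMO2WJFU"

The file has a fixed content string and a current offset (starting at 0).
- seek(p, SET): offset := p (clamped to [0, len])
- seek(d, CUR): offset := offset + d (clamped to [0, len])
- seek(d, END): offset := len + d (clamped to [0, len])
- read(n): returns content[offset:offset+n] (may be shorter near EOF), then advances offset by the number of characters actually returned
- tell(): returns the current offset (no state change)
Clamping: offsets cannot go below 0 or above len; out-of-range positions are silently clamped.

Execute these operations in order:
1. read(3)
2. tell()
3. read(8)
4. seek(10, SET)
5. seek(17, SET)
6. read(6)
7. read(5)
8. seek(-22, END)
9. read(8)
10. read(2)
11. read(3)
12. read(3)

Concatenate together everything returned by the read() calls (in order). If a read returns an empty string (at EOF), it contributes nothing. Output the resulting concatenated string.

Answer: H5NCK6KENGP2WJFUH5NCK6KENGPVOVMM

Derivation:
After 1 (read(3)): returned 'H5N', offset=3
After 2 (tell()): offset=3
After 3 (read(8)): returned 'CK6KENGP', offset=11
After 4 (seek(10, SET)): offset=10
After 5 (seek(17, SET)): offset=17
After 6 (read(6)): returned '2WJFU', offset=22
After 7 (read(5)): returned '', offset=22
After 8 (seek(-22, END)): offset=0
After 9 (read(8)): returned 'H5NCK6KE', offset=8
After 10 (read(2)): returned 'NG', offset=10
After 11 (read(3)): returned 'PVO', offset=13
After 12 (read(3)): returned 'VMM', offset=16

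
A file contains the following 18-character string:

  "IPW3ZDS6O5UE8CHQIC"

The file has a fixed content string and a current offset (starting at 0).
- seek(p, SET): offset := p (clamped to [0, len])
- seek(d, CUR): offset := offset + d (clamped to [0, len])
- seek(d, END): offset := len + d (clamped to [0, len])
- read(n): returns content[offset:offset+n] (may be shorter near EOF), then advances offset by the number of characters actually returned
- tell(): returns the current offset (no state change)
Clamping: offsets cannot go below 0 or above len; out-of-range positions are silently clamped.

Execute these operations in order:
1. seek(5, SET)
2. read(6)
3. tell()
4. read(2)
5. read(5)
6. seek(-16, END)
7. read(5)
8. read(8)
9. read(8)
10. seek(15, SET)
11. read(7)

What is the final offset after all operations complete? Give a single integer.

After 1 (seek(5, SET)): offset=5
After 2 (read(6)): returned 'DS6O5U', offset=11
After 3 (tell()): offset=11
After 4 (read(2)): returned 'E8', offset=13
After 5 (read(5)): returned 'CHQIC', offset=18
After 6 (seek(-16, END)): offset=2
After 7 (read(5)): returned 'W3ZDS', offset=7
After 8 (read(8)): returned '6O5UE8CH', offset=15
After 9 (read(8)): returned 'QIC', offset=18
After 10 (seek(15, SET)): offset=15
After 11 (read(7)): returned 'QIC', offset=18

Answer: 18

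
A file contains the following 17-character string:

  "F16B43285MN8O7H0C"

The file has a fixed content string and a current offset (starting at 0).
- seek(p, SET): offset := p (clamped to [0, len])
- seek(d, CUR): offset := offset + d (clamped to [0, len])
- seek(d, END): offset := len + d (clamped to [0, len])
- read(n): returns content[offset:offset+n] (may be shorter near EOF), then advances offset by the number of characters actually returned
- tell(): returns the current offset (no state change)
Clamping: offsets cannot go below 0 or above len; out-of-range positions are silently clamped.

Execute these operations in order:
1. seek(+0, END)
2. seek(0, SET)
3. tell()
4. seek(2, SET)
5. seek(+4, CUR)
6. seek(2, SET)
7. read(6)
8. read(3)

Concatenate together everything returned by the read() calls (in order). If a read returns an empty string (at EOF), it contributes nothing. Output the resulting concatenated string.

After 1 (seek(+0, END)): offset=17
After 2 (seek(0, SET)): offset=0
After 3 (tell()): offset=0
After 4 (seek(2, SET)): offset=2
After 5 (seek(+4, CUR)): offset=6
After 6 (seek(2, SET)): offset=2
After 7 (read(6)): returned '6B4328', offset=8
After 8 (read(3)): returned '5MN', offset=11

Answer: 6B43285MN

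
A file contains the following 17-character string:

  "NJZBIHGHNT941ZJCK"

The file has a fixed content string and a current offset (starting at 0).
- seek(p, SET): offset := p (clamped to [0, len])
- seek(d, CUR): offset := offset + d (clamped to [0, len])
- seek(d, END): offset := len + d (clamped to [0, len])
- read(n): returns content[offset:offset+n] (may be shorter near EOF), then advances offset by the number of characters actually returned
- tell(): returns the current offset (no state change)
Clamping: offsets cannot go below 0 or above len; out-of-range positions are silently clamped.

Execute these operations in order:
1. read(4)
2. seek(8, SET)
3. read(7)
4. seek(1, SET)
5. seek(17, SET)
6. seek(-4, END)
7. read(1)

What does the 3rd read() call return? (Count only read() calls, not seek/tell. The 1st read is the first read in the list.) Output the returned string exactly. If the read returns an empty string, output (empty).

After 1 (read(4)): returned 'NJZB', offset=4
After 2 (seek(8, SET)): offset=8
After 3 (read(7)): returned 'NT941ZJ', offset=15
After 4 (seek(1, SET)): offset=1
After 5 (seek(17, SET)): offset=17
After 6 (seek(-4, END)): offset=13
After 7 (read(1)): returned 'Z', offset=14

Answer: Z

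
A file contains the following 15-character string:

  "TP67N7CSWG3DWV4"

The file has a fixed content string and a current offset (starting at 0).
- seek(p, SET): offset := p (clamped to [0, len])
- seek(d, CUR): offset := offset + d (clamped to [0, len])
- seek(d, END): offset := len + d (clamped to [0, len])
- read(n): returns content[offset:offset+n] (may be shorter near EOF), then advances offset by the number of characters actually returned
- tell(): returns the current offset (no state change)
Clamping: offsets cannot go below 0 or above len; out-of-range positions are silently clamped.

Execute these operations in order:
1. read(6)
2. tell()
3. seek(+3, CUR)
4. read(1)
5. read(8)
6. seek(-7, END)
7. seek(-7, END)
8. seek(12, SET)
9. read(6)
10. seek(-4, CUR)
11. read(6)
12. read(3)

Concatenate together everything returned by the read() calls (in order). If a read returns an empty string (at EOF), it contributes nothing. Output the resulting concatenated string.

After 1 (read(6)): returned 'TP67N7', offset=6
After 2 (tell()): offset=6
After 3 (seek(+3, CUR)): offset=9
After 4 (read(1)): returned 'G', offset=10
After 5 (read(8)): returned '3DWV4', offset=15
After 6 (seek(-7, END)): offset=8
After 7 (seek(-7, END)): offset=8
After 8 (seek(12, SET)): offset=12
After 9 (read(6)): returned 'WV4', offset=15
After 10 (seek(-4, CUR)): offset=11
After 11 (read(6)): returned 'DWV4', offset=15
After 12 (read(3)): returned '', offset=15

Answer: TP67N7G3DWV4WV4DWV4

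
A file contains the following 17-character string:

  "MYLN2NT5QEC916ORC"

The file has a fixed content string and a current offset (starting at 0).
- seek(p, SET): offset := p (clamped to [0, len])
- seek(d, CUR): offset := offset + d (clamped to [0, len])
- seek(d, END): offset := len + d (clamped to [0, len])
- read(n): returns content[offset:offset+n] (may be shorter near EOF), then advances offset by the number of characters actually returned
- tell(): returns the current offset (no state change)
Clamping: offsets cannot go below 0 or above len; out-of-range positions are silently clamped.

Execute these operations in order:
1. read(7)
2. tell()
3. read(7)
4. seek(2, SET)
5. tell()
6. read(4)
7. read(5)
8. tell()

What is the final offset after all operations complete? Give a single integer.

Answer: 11

Derivation:
After 1 (read(7)): returned 'MYLN2NT', offset=7
After 2 (tell()): offset=7
After 3 (read(7)): returned '5QEC916', offset=14
After 4 (seek(2, SET)): offset=2
After 5 (tell()): offset=2
After 6 (read(4)): returned 'LN2N', offset=6
After 7 (read(5)): returned 'T5QEC', offset=11
After 8 (tell()): offset=11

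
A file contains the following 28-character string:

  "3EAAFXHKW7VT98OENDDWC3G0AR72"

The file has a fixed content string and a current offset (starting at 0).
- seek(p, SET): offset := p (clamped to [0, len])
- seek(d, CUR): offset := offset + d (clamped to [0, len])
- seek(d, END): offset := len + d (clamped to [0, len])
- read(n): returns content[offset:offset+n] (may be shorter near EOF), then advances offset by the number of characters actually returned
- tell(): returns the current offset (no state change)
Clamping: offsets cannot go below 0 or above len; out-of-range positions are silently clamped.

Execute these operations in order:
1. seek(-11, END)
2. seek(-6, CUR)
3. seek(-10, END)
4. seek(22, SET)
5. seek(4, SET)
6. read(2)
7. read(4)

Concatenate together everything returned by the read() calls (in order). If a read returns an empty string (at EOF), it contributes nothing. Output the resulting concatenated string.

After 1 (seek(-11, END)): offset=17
After 2 (seek(-6, CUR)): offset=11
After 3 (seek(-10, END)): offset=18
After 4 (seek(22, SET)): offset=22
After 5 (seek(4, SET)): offset=4
After 6 (read(2)): returned 'FX', offset=6
After 7 (read(4)): returned 'HKW7', offset=10

Answer: FXHKW7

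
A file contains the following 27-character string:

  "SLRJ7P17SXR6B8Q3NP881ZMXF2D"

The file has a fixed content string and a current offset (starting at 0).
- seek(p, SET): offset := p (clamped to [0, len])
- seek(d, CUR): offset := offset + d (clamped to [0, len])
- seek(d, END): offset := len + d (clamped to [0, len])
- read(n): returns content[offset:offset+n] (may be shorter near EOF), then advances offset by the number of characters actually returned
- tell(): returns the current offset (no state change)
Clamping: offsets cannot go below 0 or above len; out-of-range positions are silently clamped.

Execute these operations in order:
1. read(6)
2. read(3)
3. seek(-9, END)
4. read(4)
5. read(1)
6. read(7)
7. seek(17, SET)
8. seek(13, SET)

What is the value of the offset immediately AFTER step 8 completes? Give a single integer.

Answer: 13

Derivation:
After 1 (read(6)): returned 'SLRJ7P', offset=6
After 2 (read(3)): returned '17S', offset=9
After 3 (seek(-9, END)): offset=18
After 4 (read(4)): returned '881Z', offset=22
After 5 (read(1)): returned 'M', offset=23
After 6 (read(7)): returned 'XF2D', offset=27
After 7 (seek(17, SET)): offset=17
After 8 (seek(13, SET)): offset=13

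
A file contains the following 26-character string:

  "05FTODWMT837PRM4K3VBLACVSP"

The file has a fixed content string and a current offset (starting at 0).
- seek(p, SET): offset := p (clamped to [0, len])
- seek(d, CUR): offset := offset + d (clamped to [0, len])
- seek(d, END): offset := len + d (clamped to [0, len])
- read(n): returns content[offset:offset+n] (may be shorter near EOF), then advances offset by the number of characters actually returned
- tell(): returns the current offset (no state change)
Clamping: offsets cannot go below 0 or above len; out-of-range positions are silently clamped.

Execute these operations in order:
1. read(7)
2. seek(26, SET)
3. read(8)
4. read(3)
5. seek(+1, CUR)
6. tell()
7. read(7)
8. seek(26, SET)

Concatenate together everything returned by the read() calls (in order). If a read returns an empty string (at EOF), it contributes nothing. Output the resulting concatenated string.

After 1 (read(7)): returned '05FTODW', offset=7
After 2 (seek(26, SET)): offset=26
After 3 (read(8)): returned '', offset=26
After 4 (read(3)): returned '', offset=26
After 5 (seek(+1, CUR)): offset=26
After 6 (tell()): offset=26
After 7 (read(7)): returned '', offset=26
After 8 (seek(26, SET)): offset=26

Answer: 05FTODW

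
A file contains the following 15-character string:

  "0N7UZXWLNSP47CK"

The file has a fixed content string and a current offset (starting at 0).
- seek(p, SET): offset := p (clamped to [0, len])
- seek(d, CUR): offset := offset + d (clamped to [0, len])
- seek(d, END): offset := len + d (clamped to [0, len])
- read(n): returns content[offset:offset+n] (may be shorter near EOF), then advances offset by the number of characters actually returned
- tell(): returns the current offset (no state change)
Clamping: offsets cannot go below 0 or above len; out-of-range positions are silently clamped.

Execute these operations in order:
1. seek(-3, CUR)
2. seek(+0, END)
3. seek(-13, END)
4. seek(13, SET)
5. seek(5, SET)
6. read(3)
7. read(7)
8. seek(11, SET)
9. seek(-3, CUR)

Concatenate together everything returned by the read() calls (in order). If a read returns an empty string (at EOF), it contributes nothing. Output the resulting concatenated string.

Answer: XWLNSP47CK

Derivation:
After 1 (seek(-3, CUR)): offset=0
After 2 (seek(+0, END)): offset=15
After 3 (seek(-13, END)): offset=2
After 4 (seek(13, SET)): offset=13
After 5 (seek(5, SET)): offset=5
After 6 (read(3)): returned 'XWL', offset=8
After 7 (read(7)): returned 'NSP47CK', offset=15
After 8 (seek(11, SET)): offset=11
After 9 (seek(-3, CUR)): offset=8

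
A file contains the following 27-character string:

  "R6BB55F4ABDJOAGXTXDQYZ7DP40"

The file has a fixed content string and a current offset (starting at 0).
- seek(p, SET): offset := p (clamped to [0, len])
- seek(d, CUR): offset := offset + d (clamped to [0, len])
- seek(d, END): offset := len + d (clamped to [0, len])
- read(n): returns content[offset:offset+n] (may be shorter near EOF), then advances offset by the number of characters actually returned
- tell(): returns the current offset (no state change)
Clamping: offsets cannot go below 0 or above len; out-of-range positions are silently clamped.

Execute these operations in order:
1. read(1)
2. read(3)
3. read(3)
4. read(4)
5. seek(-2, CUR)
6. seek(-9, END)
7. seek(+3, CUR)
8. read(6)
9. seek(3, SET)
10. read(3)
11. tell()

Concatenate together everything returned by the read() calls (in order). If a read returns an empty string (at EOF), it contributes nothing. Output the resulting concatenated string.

After 1 (read(1)): returned 'R', offset=1
After 2 (read(3)): returned '6BB', offset=4
After 3 (read(3)): returned '55F', offset=7
After 4 (read(4)): returned '4ABD', offset=11
After 5 (seek(-2, CUR)): offset=9
After 6 (seek(-9, END)): offset=18
After 7 (seek(+3, CUR)): offset=21
After 8 (read(6)): returned 'Z7DP40', offset=27
After 9 (seek(3, SET)): offset=3
After 10 (read(3)): returned 'B55', offset=6
After 11 (tell()): offset=6

Answer: R6BB55F4ABDZ7DP40B55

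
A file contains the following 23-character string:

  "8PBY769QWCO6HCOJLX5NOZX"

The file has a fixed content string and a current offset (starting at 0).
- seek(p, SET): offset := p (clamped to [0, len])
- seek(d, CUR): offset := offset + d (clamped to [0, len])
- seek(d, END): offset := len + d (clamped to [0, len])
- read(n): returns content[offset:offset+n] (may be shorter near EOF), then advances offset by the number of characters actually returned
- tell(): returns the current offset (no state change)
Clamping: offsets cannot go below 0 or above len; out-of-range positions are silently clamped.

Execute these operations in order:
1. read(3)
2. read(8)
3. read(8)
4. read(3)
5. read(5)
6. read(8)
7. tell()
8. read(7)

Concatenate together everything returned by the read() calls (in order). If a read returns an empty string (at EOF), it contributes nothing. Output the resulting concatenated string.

Answer: 8PBY769QWCO6HCOJLX5NOZX

Derivation:
After 1 (read(3)): returned '8PB', offset=3
After 2 (read(8)): returned 'Y769QWCO', offset=11
After 3 (read(8)): returned '6HCOJLX5', offset=19
After 4 (read(3)): returned 'NOZ', offset=22
After 5 (read(5)): returned 'X', offset=23
After 6 (read(8)): returned '', offset=23
After 7 (tell()): offset=23
After 8 (read(7)): returned '', offset=23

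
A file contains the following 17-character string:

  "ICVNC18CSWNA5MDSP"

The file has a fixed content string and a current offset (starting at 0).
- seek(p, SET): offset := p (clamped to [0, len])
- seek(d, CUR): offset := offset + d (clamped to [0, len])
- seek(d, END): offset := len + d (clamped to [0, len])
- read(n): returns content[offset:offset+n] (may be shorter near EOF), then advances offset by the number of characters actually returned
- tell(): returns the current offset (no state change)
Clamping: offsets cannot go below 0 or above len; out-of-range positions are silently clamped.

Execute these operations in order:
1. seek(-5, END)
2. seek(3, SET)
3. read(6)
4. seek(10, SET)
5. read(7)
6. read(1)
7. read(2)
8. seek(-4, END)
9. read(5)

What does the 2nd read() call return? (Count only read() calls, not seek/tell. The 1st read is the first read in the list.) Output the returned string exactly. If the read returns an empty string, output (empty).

After 1 (seek(-5, END)): offset=12
After 2 (seek(3, SET)): offset=3
After 3 (read(6)): returned 'NC18CS', offset=9
After 4 (seek(10, SET)): offset=10
After 5 (read(7)): returned 'NA5MDSP', offset=17
After 6 (read(1)): returned '', offset=17
After 7 (read(2)): returned '', offset=17
After 8 (seek(-4, END)): offset=13
After 9 (read(5)): returned 'MDSP', offset=17

Answer: NA5MDSP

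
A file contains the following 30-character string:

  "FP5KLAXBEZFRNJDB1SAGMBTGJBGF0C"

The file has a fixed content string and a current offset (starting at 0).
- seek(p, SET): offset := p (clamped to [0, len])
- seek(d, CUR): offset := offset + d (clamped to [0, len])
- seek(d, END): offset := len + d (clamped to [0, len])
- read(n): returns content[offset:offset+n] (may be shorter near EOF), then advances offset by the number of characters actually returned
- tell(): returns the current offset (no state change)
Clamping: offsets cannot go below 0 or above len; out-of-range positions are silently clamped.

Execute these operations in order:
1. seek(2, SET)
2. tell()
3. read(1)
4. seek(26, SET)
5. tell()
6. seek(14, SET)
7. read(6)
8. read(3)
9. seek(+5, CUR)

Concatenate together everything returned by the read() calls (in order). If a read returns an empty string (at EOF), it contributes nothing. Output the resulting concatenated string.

Answer: 5DB1SAGMBT

Derivation:
After 1 (seek(2, SET)): offset=2
After 2 (tell()): offset=2
After 3 (read(1)): returned '5', offset=3
After 4 (seek(26, SET)): offset=26
After 5 (tell()): offset=26
After 6 (seek(14, SET)): offset=14
After 7 (read(6)): returned 'DB1SAG', offset=20
After 8 (read(3)): returned 'MBT', offset=23
After 9 (seek(+5, CUR)): offset=28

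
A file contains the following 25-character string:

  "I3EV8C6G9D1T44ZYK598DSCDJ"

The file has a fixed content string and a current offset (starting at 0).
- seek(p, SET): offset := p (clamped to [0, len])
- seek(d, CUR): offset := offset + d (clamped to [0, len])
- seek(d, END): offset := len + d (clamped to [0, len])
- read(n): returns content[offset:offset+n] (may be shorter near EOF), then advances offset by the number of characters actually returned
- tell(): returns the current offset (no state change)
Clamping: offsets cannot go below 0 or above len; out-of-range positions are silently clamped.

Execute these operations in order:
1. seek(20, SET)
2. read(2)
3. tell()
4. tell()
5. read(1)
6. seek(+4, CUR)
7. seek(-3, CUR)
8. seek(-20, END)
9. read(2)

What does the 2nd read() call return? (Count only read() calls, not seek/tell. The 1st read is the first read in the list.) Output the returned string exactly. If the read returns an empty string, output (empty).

Answer: C

Derivation:
After 1 (seek(20, SET)): offset=20
After 2 (read(2)): returned 'DS', offset=22
After 3 (tell()): offset=22
After 4 (tell()): offset=22
After 5 (read(1)): returned 'C', offset=23
After 6 (seek(+4, CUR)): offset=25
After 7 (seek(-3, CUR)): offset=22
After 8 (seek(-20, END)): offset=5
After 9 (read(2)): returned 'C6', offset=7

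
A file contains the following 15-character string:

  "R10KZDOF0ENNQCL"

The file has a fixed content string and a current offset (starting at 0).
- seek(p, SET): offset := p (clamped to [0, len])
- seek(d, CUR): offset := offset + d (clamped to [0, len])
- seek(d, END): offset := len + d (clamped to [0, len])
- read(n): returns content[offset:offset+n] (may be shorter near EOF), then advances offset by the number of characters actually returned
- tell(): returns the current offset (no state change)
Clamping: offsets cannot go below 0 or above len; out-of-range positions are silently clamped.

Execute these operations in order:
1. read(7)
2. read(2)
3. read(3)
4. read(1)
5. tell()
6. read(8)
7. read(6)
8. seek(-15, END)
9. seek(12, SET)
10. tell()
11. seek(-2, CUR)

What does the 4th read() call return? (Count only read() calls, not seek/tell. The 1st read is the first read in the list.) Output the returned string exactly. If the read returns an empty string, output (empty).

Answer: Q

Derivation:
After 1 (read(7)): returned 'R10KZDO', offset=7
After 2 (read(2)): returned 'F0', offset=9
After 3 (read(3)): returned 'ENN', offset=12
After 4 (read(1)): returned 'Q', offset=13
After 5 (tell()): offset=13
After 6 (read(8)): returned 'CL', offset=15
After 7 (read(6)): returned '', offset=15
After 8 (seek(-15, END)): offset=0
After 9 (seek(12, SET)): offset=12
After 10 (tell()): offset=12
After 11 (seek(-2, CUR)): offset=10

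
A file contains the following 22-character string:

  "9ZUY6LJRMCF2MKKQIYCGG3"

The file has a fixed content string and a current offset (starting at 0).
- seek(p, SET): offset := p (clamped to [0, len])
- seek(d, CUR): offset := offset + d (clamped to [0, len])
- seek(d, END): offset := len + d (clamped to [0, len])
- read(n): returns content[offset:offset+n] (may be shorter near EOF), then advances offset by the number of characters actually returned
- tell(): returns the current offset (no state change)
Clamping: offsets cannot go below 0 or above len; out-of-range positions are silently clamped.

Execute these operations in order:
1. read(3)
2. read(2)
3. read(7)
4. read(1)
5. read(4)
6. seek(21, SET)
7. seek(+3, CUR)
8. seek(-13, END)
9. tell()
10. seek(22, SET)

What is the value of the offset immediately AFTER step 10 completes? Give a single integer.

Answer: 22

Derivation:
After 1 (read(3)): returned '9ZU', offset=3
After 2 (read(2)): returned 'Y6', offset=5
After 3 (read(7)): returned 'LJRMCF2', offset=12
After 4 (read(1)): returned 'M', offset=13
After 5 (read(4)): returned 'KKQI', offset=17
After 6 (seek(21, SET)): offset=21
After 7 (seek(+3, CUR)): offset=22
After 8 (seek(-13, END)): offset=9
After 9 (tell()): offset=9
After 10 (seek(22, SET)): offset=22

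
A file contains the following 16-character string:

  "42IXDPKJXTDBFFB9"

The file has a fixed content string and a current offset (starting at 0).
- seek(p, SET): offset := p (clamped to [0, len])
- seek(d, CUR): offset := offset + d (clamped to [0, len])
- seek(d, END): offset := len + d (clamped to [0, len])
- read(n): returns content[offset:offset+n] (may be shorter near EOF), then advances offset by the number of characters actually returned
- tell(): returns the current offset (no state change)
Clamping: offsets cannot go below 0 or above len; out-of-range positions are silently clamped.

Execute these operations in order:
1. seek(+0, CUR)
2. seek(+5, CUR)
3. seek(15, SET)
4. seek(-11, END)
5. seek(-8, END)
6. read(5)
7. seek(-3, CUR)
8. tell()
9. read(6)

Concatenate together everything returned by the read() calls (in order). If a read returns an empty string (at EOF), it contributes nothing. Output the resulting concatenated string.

Answer: XTDBFDBFFB9

Derivation:
After 1 (seek(+0, CUR)): offset=0
After 2 (seek(+5, CUR)): offset=5
After 3 (seek(15, SET)): offset=15
After 4 (seek(-11, END)): offset=5
After 5 (seek(-8, END)): offset=8
After 6 (read(5)): returned 'XTDBF', offset=13
After 7 (seek(-3, CUR)): offset=10
After 8 (tell()): offset=10
After 9 (read(6)): returned 'DBFFB9', offset=16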